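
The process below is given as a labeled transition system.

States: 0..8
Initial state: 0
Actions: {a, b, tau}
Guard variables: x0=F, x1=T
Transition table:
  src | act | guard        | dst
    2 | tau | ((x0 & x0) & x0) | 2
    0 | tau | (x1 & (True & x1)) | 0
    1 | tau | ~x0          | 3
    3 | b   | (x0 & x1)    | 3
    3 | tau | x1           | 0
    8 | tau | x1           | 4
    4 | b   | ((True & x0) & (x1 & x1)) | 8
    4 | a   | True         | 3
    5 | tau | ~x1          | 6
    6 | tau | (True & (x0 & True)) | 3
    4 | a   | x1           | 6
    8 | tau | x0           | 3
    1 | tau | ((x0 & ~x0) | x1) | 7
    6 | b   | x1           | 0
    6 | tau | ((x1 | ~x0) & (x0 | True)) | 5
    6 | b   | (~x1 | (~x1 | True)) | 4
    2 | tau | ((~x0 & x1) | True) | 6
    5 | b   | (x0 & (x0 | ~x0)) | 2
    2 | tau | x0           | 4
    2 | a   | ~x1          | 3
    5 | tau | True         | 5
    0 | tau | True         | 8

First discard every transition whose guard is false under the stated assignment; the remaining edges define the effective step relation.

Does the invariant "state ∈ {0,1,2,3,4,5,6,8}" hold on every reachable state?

Safe = {0,1,2,3,4,5,6,8}
Reachable = {0,3,4,5,6,8}
  0: ok
  3: ok
  4: ok
  5: ok
  6: ok
  8: ok

Answer: INVARIANT HOLDS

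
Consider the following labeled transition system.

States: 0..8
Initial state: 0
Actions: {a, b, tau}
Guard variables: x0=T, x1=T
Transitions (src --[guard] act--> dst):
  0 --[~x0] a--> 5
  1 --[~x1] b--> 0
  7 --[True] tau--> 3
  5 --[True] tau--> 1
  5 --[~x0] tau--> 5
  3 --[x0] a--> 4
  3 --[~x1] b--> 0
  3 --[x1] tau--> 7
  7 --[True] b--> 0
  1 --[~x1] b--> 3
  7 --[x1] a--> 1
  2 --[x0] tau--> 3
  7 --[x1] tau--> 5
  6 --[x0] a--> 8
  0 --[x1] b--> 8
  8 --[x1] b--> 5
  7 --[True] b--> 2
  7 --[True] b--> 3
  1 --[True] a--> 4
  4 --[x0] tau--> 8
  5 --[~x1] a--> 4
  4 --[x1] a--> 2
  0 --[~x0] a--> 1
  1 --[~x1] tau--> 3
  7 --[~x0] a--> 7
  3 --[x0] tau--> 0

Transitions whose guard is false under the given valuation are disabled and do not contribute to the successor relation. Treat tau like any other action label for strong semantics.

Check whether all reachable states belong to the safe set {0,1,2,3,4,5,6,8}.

Inv-set: {0,1,2,3,4,5,6,8}
R = {0,1,2,3,4,5,7,8}
  0: ok
  1: ok
  2: ok
  3: ok
  4: ok
  5: ok
  7: ✗ unsafe
  8: ok
counterexample path to 7: b·b·tau·a·a·tau·tau

Answer: INVARIANT VIOLATED at state 7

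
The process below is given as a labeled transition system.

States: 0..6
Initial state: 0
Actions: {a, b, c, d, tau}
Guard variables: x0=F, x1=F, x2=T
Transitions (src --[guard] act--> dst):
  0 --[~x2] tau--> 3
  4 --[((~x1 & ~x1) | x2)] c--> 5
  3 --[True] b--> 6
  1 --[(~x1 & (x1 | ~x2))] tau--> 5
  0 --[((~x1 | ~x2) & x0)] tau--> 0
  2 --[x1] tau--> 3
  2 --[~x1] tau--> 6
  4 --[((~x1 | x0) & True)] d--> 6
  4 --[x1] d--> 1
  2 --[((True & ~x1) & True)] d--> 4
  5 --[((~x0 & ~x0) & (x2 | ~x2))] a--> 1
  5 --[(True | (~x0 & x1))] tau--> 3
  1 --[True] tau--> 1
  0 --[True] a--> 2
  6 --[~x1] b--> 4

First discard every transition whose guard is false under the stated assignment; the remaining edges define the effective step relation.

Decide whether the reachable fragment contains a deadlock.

Answer: DEADLOCK-FREE

Working:
Reachable = {0,1,2,3,4,5,6}
  0: a→2  [deg 1]
  1: tau→1  [deg 1]
  2: d→4  tau→6  [deg 2]
  3: b→6  [deg 1]
  4: c→5  d→6  [deg 2]
  5: a→1  tau→3  [deg 2]
  6: b→4  [deg 1]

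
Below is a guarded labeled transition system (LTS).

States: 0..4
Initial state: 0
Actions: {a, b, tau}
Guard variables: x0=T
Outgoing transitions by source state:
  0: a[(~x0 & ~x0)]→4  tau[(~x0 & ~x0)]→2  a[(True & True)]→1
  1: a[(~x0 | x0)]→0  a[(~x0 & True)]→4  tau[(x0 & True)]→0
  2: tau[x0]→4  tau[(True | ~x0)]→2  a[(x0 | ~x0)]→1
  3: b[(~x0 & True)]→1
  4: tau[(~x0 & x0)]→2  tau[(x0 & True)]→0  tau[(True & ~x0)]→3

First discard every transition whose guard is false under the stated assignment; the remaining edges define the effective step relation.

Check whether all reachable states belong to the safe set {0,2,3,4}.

Allowed set {0,2,3,4}
R = {0,1}
  0: ok
  1: outside
counterexample path to 1: a

Answer: INVARIANT VIOLATED at state 1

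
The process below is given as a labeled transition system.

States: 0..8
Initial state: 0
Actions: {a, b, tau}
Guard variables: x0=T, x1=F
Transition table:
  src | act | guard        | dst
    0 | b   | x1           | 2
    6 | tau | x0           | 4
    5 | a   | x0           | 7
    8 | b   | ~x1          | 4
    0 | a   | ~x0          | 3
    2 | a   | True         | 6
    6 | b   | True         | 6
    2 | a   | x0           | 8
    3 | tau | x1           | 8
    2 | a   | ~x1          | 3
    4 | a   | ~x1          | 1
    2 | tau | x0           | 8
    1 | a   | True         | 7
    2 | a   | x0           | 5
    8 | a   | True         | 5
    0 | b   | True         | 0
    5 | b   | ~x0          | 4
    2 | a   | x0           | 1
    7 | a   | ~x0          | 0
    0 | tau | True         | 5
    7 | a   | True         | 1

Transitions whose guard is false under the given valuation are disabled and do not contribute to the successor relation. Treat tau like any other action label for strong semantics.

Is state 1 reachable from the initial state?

16 transition(s) survive guard evaluation.
Layer 0: {0}
Layer 1: {5}  cumulative {0,5}
Layer 2: {7}  cumulative {0,5,7}
Layer 3: {1}  cumulative {0,1,5,7}
Reach set: {0,1,5,7}
Path to 1: tau·a·a

Answer: REACHABLE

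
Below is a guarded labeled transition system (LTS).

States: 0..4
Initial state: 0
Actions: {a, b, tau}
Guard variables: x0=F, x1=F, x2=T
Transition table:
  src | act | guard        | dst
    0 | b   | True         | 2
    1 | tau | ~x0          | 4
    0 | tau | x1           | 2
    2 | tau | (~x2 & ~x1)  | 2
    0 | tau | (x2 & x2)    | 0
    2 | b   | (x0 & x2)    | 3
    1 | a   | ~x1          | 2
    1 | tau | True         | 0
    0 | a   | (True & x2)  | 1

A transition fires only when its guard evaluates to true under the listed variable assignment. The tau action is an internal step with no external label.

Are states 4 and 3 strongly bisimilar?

Bisimulation quotient by refinement:
  round 0: {{0,1,2,3,4}}
  round 1: {{0},{1},{2,3,4}}
3 equivalence class(es) (converged in 2)
[4]={2,3,4}  [3]={2,3,4}

Answer: BISIMILAR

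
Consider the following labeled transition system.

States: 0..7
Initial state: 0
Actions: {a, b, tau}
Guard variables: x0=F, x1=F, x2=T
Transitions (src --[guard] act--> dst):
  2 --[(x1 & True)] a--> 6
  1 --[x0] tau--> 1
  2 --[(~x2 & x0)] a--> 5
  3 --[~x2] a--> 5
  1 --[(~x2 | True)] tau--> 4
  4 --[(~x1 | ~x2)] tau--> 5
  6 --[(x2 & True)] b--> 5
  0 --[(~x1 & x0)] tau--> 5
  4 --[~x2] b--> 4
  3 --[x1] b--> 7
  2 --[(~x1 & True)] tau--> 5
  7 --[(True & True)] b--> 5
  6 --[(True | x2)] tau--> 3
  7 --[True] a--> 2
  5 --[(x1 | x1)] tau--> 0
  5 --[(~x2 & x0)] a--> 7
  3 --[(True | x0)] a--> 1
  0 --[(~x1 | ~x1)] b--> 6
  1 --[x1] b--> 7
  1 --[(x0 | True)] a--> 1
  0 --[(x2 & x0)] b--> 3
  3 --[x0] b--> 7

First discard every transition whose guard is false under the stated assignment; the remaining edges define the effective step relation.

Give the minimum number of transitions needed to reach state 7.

Answer: UNREACHABLE

Trace:
Layered search for 7:
  L0 = {0}
  L1 = {6}
  L2 = {3,5}
  L3 = {1}
  L4 = {4}
7 never appears.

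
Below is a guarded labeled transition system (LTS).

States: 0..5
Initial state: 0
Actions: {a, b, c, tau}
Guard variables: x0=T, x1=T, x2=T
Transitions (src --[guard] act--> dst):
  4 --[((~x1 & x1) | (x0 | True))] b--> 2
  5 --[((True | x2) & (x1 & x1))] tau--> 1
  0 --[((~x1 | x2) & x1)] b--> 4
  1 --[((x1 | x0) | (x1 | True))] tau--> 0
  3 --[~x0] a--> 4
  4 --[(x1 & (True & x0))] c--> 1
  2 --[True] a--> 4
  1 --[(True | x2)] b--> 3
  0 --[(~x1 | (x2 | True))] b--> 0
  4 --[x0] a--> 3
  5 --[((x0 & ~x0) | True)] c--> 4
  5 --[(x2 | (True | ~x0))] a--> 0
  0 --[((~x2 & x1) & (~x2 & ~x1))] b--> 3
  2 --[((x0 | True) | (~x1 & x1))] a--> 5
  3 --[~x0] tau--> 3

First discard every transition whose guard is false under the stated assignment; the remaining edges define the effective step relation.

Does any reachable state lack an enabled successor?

R = {0,1,2,3,4,5}
  0: b→0  b→4  [2 exit(s)]
  1: b→3  tau→0  [2 exit(s)]
  2: a→4  a→5  [2 exit(s)]
  3: ∅  [no exit]
  4: a→3  b→2  c→1  [3 exit(s)]
  5: a→0  c→4  tau→1  [3 exit(s)]
Path to 3: b·a

Answer: DEADLOCK at state 3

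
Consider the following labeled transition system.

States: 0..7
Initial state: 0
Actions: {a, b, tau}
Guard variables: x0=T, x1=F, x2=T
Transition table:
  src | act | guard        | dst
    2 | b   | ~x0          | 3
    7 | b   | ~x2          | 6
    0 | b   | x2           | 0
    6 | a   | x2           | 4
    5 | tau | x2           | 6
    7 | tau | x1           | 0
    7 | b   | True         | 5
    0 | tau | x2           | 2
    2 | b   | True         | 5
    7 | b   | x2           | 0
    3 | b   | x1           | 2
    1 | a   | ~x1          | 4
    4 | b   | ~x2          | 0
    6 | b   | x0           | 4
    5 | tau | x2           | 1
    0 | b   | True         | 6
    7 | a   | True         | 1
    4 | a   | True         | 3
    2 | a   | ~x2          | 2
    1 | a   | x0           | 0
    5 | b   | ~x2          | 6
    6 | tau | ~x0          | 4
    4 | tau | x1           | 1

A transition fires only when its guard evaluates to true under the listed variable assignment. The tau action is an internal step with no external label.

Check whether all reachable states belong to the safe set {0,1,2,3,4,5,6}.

Allowed set {0,1,2,3,4,5,6}
R = {0,1,2,3,4,5,6}
  0: safe
  1: safe
  2: safe
  3: safe
  4: safe
  5: safe
  6: safe

Answer: INVARIANT HOLDS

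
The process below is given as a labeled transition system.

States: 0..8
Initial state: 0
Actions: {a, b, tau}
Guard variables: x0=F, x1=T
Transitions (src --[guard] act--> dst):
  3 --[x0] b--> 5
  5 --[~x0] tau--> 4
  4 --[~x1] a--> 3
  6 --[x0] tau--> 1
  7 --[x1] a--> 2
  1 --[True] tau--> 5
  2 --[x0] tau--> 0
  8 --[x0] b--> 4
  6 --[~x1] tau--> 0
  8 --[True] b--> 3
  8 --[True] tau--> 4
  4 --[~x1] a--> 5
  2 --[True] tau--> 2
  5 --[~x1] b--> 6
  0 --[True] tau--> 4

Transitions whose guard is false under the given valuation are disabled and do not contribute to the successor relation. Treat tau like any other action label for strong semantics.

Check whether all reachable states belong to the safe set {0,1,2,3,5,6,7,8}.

Answer: INVARIANT VIOLATED at state 4

Analysis:
Allowed set {0,1,2,3,5,6,7,8}
R = {0,4}
  0: safe
  4: VIOLATES
witness against invariant: tau → 4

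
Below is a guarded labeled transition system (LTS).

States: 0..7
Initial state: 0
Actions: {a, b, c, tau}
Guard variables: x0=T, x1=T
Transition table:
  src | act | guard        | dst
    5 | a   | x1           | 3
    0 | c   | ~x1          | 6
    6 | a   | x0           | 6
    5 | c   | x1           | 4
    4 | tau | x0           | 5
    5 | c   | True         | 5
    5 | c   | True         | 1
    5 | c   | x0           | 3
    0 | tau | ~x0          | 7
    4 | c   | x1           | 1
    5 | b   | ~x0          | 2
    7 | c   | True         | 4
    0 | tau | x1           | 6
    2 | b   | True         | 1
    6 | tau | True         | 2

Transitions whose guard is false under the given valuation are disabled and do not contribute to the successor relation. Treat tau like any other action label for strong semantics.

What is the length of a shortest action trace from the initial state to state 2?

Answer: 2

Working:
Layered search for 2:
  Layer 0: {0}
  Layer 1: {6}
  Layer 2: {2}
depth(2)=2, e.g. tau·tau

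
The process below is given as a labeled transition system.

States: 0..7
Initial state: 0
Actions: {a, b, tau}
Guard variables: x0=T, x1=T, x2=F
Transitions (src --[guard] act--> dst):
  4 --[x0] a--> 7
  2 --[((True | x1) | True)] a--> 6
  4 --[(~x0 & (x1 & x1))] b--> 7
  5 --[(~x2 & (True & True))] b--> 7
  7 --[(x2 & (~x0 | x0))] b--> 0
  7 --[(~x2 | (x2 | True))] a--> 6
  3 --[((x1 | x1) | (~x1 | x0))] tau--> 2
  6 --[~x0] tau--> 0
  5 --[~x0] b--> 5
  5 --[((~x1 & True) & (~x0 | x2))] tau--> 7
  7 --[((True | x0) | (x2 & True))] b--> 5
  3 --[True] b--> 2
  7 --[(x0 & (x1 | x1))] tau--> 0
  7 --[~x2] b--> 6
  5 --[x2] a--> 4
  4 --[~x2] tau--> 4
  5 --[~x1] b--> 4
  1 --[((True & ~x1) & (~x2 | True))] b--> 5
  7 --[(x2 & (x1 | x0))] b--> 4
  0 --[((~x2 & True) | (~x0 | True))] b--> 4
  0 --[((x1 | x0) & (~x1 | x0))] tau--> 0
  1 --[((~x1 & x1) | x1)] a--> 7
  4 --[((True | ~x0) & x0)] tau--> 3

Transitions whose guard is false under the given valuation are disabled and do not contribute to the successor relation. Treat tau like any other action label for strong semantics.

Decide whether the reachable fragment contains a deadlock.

Answer: DEADLOCK at state 6

Trace:
Reachable = {0,2,3,4,5,6,7}
  0: b→4  tau→0  [2 out]
  2: a→6  [1 out]
  3: b→2  tau→2  [2 out]
  4: a→7  tau→3  tau→4  [3 out]
  5: b→7  [1 out]
  6: ∅  [STUCK]
  7: a→6  b→5  b→6  tau→0  [4 out]
Path to 6: b·a·a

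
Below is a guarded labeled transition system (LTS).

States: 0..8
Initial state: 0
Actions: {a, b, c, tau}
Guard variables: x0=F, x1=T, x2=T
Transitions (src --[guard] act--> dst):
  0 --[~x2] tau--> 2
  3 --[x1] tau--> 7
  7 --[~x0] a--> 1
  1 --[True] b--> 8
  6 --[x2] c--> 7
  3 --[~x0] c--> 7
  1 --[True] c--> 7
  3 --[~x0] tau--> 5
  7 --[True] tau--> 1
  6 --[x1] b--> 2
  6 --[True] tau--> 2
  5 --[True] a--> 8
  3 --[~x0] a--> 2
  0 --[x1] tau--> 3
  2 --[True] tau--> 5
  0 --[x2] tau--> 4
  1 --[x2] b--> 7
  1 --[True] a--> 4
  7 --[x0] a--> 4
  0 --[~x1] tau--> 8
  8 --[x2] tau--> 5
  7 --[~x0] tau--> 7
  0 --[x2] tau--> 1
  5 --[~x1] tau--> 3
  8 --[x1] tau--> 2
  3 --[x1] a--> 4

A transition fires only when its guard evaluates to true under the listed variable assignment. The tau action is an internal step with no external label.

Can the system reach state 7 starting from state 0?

22 transition(s) survive guard evaluation.
L0 = {0}
L1 = {1,3,4}  total {0,1,3,4}
L2 = {2,5,7,8}  total {0,1,2,3,4,5,7,8}
R = {0,1,2,3,4,5,7,8}
trace reaching 7: tau·b

Answer: REACHABLE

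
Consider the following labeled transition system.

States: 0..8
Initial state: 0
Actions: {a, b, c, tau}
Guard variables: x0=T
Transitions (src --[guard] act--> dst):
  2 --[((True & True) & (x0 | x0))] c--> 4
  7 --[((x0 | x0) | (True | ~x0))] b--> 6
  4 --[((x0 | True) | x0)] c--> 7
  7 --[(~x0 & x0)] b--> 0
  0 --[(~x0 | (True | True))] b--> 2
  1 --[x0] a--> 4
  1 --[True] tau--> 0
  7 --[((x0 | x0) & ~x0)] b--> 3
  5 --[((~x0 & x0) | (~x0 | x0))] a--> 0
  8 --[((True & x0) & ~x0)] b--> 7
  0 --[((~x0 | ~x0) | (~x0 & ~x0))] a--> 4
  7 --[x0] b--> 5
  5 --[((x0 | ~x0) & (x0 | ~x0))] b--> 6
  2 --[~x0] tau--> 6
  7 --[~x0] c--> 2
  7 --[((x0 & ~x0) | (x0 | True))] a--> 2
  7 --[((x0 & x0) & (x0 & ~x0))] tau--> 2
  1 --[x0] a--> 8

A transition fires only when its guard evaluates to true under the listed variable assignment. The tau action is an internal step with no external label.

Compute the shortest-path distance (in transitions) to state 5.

Answer: 4

Trace:
Breadth-first toward 5:
  Layer 0: {0}
  Layer 1: {2}
  Layer 2: {4}
  Layer 3: {7}
  Layer 4: {5,6}
depth(5)=4, e.g. b·c·c·b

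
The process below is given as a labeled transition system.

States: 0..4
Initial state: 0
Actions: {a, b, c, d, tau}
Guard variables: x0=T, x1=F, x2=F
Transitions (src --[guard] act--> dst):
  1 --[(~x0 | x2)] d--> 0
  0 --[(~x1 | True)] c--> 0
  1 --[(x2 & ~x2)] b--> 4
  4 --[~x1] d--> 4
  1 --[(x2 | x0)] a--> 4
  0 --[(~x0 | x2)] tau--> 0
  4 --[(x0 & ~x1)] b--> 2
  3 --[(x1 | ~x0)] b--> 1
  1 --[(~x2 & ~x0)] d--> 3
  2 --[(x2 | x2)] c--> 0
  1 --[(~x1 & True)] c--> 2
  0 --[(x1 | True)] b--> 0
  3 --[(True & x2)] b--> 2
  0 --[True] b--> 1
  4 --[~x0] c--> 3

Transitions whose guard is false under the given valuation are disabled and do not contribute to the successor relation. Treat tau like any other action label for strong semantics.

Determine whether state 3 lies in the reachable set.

After dropping false guards: 7 live edges.
Layer 0: {0}
Layer 1: {1}  cumulative {0,1}
Layer 2: {2,4}  cumulative {0,1,2,4}
R = {0,1,2,4}

Answer: UNREACHABLE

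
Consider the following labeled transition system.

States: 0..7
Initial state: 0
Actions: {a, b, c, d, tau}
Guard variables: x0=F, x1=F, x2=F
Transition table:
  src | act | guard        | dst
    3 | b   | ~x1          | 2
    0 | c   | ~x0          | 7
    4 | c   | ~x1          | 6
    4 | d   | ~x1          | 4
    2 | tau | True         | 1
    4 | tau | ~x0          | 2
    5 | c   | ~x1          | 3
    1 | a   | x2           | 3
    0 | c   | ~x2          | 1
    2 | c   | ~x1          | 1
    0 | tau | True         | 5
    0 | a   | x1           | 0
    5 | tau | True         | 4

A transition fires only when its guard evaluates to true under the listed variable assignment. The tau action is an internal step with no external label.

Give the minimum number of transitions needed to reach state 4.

BFS to 4:
  depth 0: {0}
  depth 1: {1,5,7}
  depth 2: {3,4}
depth(4)=2, e.g. tau·tau

Answer: 2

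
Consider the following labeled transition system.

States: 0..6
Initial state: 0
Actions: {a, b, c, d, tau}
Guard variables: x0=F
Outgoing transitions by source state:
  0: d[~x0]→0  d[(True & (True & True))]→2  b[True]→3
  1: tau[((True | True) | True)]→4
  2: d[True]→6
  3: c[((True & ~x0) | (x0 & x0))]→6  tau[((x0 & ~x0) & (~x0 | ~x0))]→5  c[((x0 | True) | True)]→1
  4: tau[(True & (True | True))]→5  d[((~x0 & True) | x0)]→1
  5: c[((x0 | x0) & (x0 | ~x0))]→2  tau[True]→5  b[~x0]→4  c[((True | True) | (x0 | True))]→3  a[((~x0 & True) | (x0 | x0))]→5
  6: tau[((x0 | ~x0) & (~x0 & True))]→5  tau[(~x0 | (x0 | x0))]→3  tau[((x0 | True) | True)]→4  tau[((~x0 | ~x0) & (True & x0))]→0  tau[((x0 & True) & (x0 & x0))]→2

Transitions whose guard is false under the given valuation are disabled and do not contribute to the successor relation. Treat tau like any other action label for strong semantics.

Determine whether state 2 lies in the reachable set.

After dropping false guards: 16 live edges.
L0 = {0}
L1 = {2,3}  now seen {0,2,3}
L2 = {1,6}  now seen {0,1,2,3,6}
L3 = {4,5}  now seen {0,1,2,3,4,5,6}
Reach set: {0,1,2,3,4,5,6}
witness 2: d

Answer: REACHABLE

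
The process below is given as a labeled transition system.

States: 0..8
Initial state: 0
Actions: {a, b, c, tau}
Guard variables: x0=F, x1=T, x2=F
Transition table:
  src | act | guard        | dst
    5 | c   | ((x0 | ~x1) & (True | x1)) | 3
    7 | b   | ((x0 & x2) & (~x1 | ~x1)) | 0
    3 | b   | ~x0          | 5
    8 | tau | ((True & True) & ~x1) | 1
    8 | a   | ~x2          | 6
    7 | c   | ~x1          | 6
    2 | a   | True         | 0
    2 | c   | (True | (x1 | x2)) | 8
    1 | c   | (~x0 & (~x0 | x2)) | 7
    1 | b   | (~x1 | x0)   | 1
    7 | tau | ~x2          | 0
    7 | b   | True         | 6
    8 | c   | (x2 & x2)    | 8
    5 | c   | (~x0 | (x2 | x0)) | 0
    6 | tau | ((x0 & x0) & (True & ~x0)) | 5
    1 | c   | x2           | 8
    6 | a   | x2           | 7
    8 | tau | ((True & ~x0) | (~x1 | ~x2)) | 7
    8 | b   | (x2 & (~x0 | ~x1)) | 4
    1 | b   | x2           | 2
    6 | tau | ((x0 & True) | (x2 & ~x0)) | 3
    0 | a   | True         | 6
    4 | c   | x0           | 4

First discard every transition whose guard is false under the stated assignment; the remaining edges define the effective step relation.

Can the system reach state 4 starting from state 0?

Answer: UNREACHABLE

Working:
Guard filter leaves 10 enabled edge(s).
depth 0: {0}
depth 1: {6}  cumulative {0,6}
R = {0,6}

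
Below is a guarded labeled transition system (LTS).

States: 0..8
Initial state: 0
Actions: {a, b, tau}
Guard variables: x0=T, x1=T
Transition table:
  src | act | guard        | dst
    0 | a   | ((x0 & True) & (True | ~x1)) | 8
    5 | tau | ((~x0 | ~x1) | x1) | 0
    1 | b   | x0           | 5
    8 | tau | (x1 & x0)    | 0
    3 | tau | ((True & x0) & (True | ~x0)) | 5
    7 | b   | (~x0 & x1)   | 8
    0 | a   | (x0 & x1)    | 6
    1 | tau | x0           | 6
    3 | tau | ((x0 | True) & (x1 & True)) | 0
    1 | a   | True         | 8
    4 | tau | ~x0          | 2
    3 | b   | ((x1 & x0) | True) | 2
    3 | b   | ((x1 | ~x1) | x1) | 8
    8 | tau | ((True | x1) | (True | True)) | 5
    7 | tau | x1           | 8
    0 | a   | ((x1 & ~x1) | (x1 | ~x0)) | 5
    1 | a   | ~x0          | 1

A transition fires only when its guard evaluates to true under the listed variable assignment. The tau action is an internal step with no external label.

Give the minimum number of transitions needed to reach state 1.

Layered search for 1:
  L0 = {0}
  L1 = {5,6,8}
1 never appears.

Answer: UNREACHABLE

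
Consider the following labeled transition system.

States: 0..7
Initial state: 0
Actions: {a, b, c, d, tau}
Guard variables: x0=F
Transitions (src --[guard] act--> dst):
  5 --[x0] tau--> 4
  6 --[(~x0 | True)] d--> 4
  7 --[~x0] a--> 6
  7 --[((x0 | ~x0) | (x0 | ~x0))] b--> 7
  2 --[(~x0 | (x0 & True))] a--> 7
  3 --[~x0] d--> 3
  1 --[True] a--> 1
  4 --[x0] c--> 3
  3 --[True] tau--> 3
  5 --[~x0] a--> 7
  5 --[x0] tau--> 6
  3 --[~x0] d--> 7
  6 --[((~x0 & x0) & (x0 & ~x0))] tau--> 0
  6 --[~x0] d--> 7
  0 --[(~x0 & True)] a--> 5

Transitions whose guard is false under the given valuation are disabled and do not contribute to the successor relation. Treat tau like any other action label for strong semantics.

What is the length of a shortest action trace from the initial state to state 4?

Layered search for 4:
  L0 = {0}
  L1 = {5}
  L2 = {7}
  L3 = {6}
  L4 = {4}
depth(4)=4, e.g. a·a·a·d

Answer: 4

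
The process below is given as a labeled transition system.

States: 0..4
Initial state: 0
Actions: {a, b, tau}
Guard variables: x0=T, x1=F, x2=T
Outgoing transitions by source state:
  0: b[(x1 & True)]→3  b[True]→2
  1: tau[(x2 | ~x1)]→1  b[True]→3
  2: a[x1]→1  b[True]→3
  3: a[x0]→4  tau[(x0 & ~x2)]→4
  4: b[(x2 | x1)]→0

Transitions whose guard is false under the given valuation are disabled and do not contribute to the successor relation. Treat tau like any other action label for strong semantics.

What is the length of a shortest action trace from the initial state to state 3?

Breadth-first toward 3:
  depth 0: {0}
  depth 1: {2}
  depth 2: {3}
first hit 3 at d=2 via b·b

Answer: 2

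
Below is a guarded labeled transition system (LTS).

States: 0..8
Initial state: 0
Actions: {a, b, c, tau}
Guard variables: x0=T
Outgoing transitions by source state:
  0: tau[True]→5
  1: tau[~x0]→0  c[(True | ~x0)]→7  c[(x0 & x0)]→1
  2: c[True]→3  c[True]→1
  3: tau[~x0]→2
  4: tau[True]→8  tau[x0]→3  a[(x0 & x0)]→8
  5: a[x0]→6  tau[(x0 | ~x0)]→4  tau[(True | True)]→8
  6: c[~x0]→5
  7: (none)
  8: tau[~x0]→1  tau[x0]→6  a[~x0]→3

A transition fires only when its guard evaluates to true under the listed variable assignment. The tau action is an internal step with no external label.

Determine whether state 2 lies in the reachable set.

After dropping false guards: 12 live edges.
L0 = {0}
L1 = {5}  cumulative {0,5}
L2 = {4,6,8}  cumulative {0,4,5,6,8}
L3 = {3}  cumulative {0,3,4,5,6,8}
R = {0,3,4,5,6,8}

Answer: UNREACHABLE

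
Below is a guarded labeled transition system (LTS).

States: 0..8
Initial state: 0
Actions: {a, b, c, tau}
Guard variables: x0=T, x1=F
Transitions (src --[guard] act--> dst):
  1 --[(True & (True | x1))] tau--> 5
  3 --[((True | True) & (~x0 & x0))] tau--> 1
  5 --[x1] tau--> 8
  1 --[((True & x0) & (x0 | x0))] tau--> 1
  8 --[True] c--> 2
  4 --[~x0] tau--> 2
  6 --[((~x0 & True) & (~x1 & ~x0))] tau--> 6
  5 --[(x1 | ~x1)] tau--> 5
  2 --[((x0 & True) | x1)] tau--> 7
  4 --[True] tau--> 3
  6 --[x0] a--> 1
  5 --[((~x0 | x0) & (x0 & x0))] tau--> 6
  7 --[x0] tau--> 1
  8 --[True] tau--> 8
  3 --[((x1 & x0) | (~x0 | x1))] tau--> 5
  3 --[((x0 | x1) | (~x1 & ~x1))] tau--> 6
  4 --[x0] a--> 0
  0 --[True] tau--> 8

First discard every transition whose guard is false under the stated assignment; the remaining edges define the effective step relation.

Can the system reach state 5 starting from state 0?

Answer: REACHABLE

Working:
13 transition(s) survive guard evaluation.
depth 0: {0}
depth 1: {8}  cumulative {0,8}
depth 2: {2}  cumulative {0,2,8}
depth 3: {7}  cumulative {0,2,7,8}
depth 4: {1}  cumulative {0,1,2,7,8}
depth 5: {5}  cumulative {0,1,2,5,7,8}
depth 6: {6}  cumulative {0,1,2,5,6,7,8}
Reach set: {0,1,2,5,6,7,8}
Path to 5: tau·c·tau·tau·tau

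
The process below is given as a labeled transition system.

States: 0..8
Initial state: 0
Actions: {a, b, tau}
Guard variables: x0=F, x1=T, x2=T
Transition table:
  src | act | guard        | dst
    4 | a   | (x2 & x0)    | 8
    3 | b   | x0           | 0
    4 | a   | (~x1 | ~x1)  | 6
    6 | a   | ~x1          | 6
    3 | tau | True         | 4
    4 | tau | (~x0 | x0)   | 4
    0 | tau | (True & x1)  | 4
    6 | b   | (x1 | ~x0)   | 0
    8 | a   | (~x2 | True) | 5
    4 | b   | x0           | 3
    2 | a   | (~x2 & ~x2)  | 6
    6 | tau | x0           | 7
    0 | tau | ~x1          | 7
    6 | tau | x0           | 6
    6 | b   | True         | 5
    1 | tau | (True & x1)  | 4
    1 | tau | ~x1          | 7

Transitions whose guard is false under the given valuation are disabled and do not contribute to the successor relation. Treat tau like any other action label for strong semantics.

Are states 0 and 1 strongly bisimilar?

Bisimulation quotient by refinement:
  P[0] = {{0,1,2,3,4,5,6,7,8}}
  P[1] = {{0,1,3,4},{2,5,7},{6},{8}}
Fixed point at round 2; 4 class(es).
class of 0: {0,1,3,4}; class of 1: {0,1,3,4}

Answer: BISIMILAR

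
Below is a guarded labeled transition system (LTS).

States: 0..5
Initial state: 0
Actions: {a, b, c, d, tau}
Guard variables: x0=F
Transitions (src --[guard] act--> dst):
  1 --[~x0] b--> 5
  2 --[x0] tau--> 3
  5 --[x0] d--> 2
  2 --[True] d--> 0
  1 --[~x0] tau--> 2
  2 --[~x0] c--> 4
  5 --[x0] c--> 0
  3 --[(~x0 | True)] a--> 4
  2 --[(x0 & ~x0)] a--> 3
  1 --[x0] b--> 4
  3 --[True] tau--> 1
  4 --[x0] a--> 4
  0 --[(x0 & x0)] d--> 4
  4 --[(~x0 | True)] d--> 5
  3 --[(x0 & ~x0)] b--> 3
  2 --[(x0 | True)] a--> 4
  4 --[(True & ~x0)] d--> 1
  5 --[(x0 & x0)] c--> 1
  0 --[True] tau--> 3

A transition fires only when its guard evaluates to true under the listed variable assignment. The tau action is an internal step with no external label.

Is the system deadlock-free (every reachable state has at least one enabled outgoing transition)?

Answer: DEADLOCK at state 5

Trace:
Reach set: {0,1,2,3,4,5}
  0: tau→3  [1 out]
  1: b→5  tau→2  [2 out]
  2: a→4  c→4  d→0  [3 out]
  3: a→4  tau→1  [2 out]
  4: d→1  d→5  [2 out]
  5: ∅  [STUCK]
trace reaching 5: tau·a·d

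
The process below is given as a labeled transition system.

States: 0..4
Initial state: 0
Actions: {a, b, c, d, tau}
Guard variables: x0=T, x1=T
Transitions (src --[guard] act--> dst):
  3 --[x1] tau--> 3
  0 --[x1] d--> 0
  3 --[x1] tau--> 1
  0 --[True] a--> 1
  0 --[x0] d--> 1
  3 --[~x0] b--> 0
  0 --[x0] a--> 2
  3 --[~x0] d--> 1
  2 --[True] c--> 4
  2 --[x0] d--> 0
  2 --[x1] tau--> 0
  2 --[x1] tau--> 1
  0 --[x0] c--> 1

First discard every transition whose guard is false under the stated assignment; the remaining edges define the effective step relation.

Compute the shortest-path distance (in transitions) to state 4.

Breadth-first toward 4:
  depth 0: {0}
  depth 1: {1,2}
  depth 2: {4}
depth(4)=2, e.g. a·c

Answer: 2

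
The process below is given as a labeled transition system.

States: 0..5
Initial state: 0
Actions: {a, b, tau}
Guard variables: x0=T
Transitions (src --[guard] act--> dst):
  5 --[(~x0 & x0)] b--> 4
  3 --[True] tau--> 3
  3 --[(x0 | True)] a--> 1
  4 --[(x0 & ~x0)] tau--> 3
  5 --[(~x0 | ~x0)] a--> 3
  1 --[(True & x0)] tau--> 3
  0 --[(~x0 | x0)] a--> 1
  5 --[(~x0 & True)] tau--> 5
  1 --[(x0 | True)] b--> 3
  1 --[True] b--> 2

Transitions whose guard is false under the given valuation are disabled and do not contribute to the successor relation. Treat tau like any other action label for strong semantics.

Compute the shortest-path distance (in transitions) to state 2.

Answer: 2

Trace:
Layered search for 2:
  depth 0: {0}
  depth 1: {1}
  depth 2: {2,3}
first hit 2 at d=2 via a·b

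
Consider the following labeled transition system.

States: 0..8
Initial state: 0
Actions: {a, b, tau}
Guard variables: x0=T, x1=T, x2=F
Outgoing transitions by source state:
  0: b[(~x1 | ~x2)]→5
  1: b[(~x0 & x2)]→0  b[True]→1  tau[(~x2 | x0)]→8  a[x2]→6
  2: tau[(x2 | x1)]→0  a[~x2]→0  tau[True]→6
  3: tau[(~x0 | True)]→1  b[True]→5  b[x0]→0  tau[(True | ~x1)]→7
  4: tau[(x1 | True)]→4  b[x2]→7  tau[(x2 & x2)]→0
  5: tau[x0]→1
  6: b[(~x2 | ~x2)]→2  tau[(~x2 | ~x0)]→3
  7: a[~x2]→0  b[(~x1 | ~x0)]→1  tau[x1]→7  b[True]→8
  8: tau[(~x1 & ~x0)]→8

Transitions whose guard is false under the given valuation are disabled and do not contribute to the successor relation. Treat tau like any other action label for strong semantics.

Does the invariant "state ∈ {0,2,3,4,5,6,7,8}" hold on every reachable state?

Answer: INVARIANT VIOLATED at state 1

Trace:
Allowed set {0,2,3,4,5,6,7,8}
R = {0,1,5,8}
  0: safe
  1: outside
  5: safe
  8: safe
counterexample path to 1: b·tau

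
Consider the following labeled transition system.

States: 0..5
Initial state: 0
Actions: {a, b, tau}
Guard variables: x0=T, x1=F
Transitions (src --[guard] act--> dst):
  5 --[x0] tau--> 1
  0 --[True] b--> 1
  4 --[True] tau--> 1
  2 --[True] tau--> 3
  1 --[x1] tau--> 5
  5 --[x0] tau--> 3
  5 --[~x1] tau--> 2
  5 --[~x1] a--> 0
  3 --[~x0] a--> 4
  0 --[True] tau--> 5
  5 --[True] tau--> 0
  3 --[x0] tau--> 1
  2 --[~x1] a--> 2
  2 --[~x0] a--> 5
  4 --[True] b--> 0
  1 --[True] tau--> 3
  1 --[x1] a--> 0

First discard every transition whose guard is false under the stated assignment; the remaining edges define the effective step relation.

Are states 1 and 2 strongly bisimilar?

Bisimulation quotient by refinement:
  P[0] = {{0,1,2,3,4,5}}
  P[1] = {{0,4},{1,3},{2,5}}
  P[2] = {{0},{1,3},{2},{4},{5}}
5 equivalence class(es) (converged in 3)
class of 1: {1,3}; class of 2: {2}

Answer: NOT BISIMILAR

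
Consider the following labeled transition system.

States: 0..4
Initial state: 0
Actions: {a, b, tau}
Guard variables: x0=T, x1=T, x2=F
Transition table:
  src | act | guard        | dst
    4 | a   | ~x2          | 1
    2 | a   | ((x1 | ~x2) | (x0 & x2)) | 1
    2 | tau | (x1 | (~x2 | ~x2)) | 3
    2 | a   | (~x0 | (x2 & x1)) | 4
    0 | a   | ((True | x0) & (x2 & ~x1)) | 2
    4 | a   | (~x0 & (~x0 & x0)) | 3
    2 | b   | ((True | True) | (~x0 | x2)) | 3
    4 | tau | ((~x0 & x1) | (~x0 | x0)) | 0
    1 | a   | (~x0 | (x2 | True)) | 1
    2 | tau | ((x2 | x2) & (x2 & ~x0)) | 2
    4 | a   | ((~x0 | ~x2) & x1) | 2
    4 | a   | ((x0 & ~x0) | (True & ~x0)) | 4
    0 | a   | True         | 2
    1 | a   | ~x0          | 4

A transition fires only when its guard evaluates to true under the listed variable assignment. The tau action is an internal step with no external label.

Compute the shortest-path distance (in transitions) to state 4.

Answer: UNREACHABLE

Working:
Breadth-first toward 4:
  depth 0: {0}
  depth 1: {2}
  depth 2: {1,3}
4 never appears.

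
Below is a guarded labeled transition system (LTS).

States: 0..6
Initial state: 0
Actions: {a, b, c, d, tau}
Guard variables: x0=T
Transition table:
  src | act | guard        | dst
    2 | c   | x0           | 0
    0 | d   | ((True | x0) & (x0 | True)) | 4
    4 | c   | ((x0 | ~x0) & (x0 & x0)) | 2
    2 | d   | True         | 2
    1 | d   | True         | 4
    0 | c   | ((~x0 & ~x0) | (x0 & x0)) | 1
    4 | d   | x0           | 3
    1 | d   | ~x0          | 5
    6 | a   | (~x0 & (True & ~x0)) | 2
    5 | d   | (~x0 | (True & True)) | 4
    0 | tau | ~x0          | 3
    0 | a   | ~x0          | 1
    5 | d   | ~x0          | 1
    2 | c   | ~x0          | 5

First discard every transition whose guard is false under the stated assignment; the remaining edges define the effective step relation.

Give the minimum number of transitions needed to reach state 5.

BFS to 5:
  depth 0: {0}
  depth 1: {1,4}
  depth 2: {2,3}
5 never appears.

Answer: UNREACHABLE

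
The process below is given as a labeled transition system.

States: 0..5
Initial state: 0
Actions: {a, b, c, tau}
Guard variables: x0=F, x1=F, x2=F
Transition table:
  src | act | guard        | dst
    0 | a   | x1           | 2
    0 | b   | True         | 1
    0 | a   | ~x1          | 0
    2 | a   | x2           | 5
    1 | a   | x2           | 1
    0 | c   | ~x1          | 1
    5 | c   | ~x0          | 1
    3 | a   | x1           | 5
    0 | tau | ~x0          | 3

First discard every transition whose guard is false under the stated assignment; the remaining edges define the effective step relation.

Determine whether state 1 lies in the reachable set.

After dropping false guards: 5 live edges.
L0 = {0}
L1 = {1,3}  now seen {0,1,3}
Reach set: {0,1,3}
trace reaching 1: b

Answer: REACHABLE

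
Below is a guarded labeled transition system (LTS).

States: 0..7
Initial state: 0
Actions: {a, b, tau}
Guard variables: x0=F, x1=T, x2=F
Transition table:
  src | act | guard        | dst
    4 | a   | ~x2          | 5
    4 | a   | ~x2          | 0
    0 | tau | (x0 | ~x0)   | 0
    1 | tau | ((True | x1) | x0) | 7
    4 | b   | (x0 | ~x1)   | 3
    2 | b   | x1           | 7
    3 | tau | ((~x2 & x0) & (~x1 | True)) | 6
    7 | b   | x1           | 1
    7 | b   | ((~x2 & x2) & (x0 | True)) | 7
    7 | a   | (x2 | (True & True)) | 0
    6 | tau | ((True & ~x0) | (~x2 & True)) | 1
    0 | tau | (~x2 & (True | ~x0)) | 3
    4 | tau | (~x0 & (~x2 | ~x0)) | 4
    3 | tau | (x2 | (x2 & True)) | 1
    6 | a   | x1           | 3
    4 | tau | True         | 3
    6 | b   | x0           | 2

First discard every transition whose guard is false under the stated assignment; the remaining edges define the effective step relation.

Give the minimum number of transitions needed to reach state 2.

Answer: UNREACHABLE

Analysis:
Breadth-first toward 2:
  depth 0: {0}
  depth 1: {3}
2 never appears.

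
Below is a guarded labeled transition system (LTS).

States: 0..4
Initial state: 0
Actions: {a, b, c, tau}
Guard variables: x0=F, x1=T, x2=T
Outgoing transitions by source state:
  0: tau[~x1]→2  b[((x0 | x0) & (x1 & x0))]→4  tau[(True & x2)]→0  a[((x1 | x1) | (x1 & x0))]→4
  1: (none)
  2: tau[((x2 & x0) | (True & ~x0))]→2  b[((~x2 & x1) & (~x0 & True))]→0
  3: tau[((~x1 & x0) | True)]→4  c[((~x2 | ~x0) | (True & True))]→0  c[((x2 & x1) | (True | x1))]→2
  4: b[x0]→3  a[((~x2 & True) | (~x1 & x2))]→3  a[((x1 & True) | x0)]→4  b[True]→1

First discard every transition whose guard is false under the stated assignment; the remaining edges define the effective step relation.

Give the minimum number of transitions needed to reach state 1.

Answer: 2

Working:
Breadth-first toward 1:
  depth 0: {0}
  depth 1: {4}
  depth 2: {1}
first hit 1 at d=2 via a·b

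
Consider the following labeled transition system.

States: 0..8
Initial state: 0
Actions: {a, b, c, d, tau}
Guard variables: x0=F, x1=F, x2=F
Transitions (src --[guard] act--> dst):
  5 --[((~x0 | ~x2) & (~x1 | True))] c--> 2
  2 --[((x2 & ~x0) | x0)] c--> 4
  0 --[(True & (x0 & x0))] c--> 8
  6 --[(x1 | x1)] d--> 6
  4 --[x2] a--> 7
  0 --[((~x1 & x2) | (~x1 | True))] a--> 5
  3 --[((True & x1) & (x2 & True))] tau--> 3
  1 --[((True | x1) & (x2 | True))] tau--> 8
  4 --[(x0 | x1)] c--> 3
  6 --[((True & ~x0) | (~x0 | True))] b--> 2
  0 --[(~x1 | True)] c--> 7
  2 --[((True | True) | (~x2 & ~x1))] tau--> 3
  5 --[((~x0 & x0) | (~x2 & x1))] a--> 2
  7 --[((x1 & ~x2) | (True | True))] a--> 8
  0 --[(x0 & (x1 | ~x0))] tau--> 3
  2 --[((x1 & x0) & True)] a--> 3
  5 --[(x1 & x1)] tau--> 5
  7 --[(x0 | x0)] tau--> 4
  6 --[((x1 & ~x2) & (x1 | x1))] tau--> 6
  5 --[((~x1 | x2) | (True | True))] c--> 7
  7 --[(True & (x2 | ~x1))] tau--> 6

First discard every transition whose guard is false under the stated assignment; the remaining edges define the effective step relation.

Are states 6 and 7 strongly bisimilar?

Answer: NOT BISIMILAR

Trace:
Compute ~ classes (split until stable):
  P[0] = {{0,1,2,3,4,5,6,7,8}}
  P[1] = {{0},{1,2},{3,4,8},{5},{6},{7}}
stable after 2 split(s): 6 block(s)
class of 6: {6}; class of 7: {7}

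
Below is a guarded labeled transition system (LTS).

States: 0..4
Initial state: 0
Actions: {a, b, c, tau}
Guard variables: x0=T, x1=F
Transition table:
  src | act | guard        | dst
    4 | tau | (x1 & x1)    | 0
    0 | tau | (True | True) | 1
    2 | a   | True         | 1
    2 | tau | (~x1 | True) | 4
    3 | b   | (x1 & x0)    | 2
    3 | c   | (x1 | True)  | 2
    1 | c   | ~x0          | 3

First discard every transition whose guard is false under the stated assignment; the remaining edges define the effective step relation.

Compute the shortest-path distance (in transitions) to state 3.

BFS to 3:
  depth 0: {0}
  depth 1: {1}
3 never appears.

Answer: UNREACHABLE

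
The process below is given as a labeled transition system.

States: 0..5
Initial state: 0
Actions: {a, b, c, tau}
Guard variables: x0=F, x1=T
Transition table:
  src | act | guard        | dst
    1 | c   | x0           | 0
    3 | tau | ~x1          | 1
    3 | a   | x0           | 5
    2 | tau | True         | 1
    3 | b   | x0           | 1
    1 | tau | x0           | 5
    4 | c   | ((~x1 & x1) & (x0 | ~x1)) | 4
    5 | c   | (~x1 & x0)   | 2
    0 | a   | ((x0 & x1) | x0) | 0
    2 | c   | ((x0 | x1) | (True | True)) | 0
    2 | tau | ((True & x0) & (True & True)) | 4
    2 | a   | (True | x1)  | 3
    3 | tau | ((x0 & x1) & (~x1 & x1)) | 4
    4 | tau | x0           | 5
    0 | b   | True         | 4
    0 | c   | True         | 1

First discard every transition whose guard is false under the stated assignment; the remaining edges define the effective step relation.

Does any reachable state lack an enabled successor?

Reach set: {0,1,4}
  0: b→4  c→1  [deg 2]
  1: ∅  [deadlock]
  4: ∅  [deadlock]
trace reaching 1: c

Answer: DEADLOCK at state 1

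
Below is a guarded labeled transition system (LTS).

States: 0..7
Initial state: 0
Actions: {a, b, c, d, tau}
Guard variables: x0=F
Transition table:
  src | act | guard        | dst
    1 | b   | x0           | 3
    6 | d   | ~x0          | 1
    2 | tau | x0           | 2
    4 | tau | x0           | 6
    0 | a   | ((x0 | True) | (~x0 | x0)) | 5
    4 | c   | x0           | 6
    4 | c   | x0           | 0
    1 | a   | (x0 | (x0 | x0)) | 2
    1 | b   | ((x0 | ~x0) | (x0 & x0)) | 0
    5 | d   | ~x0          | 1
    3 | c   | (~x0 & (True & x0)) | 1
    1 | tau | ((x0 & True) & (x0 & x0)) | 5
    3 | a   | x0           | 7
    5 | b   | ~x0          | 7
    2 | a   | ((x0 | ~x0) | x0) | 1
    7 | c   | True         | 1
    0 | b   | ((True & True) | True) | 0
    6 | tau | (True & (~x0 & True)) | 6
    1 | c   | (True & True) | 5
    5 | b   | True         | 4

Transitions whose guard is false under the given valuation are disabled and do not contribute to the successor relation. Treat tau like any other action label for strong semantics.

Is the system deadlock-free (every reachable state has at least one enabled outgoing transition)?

Answer: DEADLOCK at state 4

Trace:
R = {0,1,4,5,7}
  0: a→5  b→0  [2 out]
  1: b→0  c→5  [2 out]
  4: ∅  [no exit]
  5: b→4  b→7  d→1  [3 out]
  7: c→1  [1 out]
trace reaching 4: a·b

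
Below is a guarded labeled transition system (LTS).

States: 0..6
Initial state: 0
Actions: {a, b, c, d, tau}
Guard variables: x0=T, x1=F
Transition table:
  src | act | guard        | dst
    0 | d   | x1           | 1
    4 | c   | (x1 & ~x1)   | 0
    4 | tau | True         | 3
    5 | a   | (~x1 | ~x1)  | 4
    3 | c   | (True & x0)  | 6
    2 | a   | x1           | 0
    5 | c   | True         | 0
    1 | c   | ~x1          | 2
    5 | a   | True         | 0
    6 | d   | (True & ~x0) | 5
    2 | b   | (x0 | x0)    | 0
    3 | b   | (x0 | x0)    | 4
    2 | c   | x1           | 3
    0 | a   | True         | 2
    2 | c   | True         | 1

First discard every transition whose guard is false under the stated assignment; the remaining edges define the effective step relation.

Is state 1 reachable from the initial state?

Answer: REACHABLE

Trace:
After dropping false guards: 10 live edges.
Layer 0: {0}
Layer 1: {2}  total {0,2}
Layer 2: {1}  total {0,1,2}
Reach set: {0,1,2}
Path to 1: a·c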